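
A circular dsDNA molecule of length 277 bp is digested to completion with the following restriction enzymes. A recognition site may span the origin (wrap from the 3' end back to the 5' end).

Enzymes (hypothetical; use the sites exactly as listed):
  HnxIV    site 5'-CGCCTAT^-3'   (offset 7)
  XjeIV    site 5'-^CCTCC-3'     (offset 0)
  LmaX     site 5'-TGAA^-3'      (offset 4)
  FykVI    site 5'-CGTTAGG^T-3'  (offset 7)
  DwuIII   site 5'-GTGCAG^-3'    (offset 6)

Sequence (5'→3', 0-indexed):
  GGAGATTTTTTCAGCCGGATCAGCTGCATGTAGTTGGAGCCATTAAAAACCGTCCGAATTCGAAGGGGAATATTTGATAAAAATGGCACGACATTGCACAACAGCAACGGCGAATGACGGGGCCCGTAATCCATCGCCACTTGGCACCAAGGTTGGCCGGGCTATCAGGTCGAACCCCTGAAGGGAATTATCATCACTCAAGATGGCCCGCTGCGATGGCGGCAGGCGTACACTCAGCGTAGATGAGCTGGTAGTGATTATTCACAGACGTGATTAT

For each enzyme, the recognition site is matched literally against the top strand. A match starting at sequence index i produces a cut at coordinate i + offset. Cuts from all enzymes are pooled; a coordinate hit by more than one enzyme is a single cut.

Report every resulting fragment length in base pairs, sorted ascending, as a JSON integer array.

[277]

Scan for sites:
  HnxIV (CGCCTAT, off=7): no sites
  XjeIV (CCTCC, off=0): no sites
  LmaX TGAA/4: at [178] ⇒ [182]
  FykVI (CGTTAGGT, off=7): no sites
  DwuIII (GTGCAG, off=6): no sites

All cut coordinates (distinct, sorted): [182]

Fragments:
  182→182 (wrap): 277-182+182 = 277 bp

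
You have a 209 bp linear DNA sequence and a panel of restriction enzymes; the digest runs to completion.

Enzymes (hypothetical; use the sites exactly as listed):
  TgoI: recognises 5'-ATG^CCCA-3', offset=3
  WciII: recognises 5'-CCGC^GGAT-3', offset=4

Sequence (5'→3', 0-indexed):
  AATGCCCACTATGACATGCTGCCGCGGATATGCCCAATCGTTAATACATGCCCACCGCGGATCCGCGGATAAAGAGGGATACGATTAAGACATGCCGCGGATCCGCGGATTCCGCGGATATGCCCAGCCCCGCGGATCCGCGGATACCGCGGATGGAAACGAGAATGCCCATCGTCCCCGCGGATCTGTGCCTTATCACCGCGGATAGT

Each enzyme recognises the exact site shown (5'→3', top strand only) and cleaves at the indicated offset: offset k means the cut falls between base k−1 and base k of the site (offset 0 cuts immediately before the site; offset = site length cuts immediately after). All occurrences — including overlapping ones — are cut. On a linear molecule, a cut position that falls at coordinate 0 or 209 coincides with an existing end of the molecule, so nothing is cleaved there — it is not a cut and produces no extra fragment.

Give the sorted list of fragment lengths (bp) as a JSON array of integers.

Per-enzyme occurrences:
  TgoI ATGCCCA/3: at [1, 29, 47, 119, 164] ⇒ [4, 32, 50, 122, 167]
  WciII CCGCGGAT/4: at [21, 54, 62, 94, 102, 111, 129, 137, 146, 177, 198] ⇒ [25, 58, 66, 98, 106, 115, 133, 141, 150, 181, 202]

Pooled cuts: [4, 25, 32, 50, 58, 66, 98, 106, 115, 122, 133, 141, 150, 167, 181, 202]

Fragment lengths:
  [0,4): 4 bp
  [4,25): 21 bp
  [25,32): 7 bp
  [32,50): 18 bp
  [50,58): 8 bp
  [58,66): 8 bp
  [66,98): 32 bp
  [98,106): 8 bp
  [106,115): 9 bp
  [115,122): 7 bp
  [122,133): 11 bp
  [133,141): 8 bp
  [141,150): 9 bp
  [150,167): 17 bp
  [167,181): 14 bp
  [181,202): 21 bp
  [202,209): 7 bp

[4,7,7,7,8,8,8,8,9,9,11,14,17,18,21,21,32]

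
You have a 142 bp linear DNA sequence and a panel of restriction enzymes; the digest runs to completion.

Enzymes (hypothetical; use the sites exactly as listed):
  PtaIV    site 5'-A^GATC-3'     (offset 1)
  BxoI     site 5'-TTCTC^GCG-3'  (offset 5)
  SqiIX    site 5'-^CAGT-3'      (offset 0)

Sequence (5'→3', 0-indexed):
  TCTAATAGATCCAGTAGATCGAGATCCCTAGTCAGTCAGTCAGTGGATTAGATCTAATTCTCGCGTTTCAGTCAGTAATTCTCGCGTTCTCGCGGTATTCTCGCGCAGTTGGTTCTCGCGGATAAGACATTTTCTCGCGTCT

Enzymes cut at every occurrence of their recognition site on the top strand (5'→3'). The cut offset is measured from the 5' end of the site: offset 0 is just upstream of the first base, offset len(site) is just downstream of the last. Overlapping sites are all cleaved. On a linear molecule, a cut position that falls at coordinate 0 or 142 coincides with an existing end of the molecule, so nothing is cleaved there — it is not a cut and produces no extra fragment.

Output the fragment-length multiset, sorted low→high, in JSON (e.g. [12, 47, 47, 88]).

[3,4,4,4,4,5,6,6,6,7,8,10,10,11,11,12,12,19]

Scan for sites:
  PtaIV (AGATC, off=1): starts [6, 15, 21, 49] → cuts [7, 16, 22, 50]
  BxoI (TTCTCGCG, off=5): starts [57, 78, 86, 97, 112, 131] → cuts [62, 83, 91, 102, 117, 136]
  SqiIX (CAGT, off=0): starts [11, 32, 36, 40, 68, 72, 105] → cuts [11, 32, 36, 40, 68, 72, 105]

All cut coordinates (distinct, sorted): [7, 11, 16, 22, 32, 36, 40, 50, 62, 68, 72, 83, 91, 102, 105, 117, 136]

Fragments:
  [0,7): 7 bp
  [7,11): 4 bp
  [11,16): 5 bp
  [16,22): 6 bp
  [22,32): 10 bp
  [32,36): 4 bp
  [36,40): 4 bp
  [40,50): 10 bp
  [50,62): 12 bp
  [62,68): 6 bp
  [68,72): 4 bp
  [72,83): 11 bp
  [83,91): 8 bp
  [91,102): 11 bp
  [102,105): 3 bp
  [105,117): 12 bp
  [117,136): 19 bp
  [136,142): 6 bp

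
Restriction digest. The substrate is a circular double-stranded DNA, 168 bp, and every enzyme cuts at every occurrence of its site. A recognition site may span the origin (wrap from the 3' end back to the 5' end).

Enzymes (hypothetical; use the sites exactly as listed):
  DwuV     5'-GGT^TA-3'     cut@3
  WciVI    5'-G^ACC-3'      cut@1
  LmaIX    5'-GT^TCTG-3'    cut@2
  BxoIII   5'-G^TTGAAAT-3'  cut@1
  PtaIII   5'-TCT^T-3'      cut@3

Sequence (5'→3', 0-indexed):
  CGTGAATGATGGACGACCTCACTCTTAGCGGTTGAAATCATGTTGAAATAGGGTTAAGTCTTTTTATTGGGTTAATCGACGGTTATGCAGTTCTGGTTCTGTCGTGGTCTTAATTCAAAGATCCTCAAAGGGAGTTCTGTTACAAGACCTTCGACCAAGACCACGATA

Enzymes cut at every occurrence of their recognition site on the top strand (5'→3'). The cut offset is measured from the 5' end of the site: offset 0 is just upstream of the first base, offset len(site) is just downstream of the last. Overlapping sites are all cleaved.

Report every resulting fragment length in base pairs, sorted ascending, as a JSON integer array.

[6,6,6,7,7,8,10,11,11,11,11,12,13,24,25]

Site scan:
  DwuV (GGTTA, off=3): starts [51, 69, 80] → cuts [54, 72, 83]
  WciVI (GACC, off=1): starts [14, 145, 152, 158] → cuts [15, 146, 153, 159]
  LmaIX (GTTCTG, off=2): starts [89, 95, 133] → cuts [91, 97, 135]
  BxoIII (GTTGAAAT, off=1): starts [30, 41] → cuts [31, 42]
  PtaIII (TCTT, off=3): starts [22, 58, 107] → cuts [25, 61, 110]

Pooled cuts: [15, 25, 31, 42, 54, 61, 72, 83, 91, 97, 110, 135, 146, 153, 159]

Fragment lengths:
  15→25: 10 bp
  25→31: 6 bp
  31→42: 11 bp
  42→54: 12 bp
  54→61: 7 bp
  61→72: 11 bp
  72→83: 11 bp
  83→91: 8 bp
  91→97: 6 bp
  97→110: 13 bp
  110→135: 25 bp
  135→146: 11 bp
  146→153: 7 bp
  153→159: 6 bp
  159→15 (wrap): 168-159+15 = 24 bp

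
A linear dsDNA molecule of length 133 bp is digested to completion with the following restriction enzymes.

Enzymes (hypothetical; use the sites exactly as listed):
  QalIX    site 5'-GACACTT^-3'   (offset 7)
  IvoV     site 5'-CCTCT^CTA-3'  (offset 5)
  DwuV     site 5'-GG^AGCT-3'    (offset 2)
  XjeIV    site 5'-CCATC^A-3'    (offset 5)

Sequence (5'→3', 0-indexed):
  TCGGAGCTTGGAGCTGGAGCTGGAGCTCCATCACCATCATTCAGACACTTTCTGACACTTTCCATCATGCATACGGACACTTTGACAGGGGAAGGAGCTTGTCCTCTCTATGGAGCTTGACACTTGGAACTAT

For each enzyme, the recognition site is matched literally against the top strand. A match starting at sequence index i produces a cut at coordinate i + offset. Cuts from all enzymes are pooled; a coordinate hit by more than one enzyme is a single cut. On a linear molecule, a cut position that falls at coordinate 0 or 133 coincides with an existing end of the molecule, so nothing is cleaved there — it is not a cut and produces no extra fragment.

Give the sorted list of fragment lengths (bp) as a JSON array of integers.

[4,6,6,6,6,6,7,8,9,10,12,12,12,13,16]

Site scan:
  QalIX GACACTT/7: at [43, 53, 75, 118] ⇒ [50, 60, 82, 125]
  IvoV CCTCTCTA/5: at [102] ⇒ [107]
  DwuV GGAGCT/2: at [2, 9, 15, 21, 93, 111] ⇒ [4, 11, 17, 23, 95, 113]
  XjeIV CCATCA/5: at [27, 33, 61] ⇒ [32, 38, 66]

All cut coordinates (distinct, sorted): [4, 11, 17, 23, 32, 38, 50, 60, 66, 82, 95, 107, 113, 125]

Fragments:
  [0,4): 4 bp
  [4,11): 7 bp
  [11,17): 6 bp
  [17,23): 6 bp
  [23,32): 9 bp
  [32,38): 6 bp
  [38,50): 12 bp
  [50,60): 10 bp
  [60,66): 6 bp
  [66,82): 16 bp
  [82,95): 13 bp
  [95,107): 12 bp
  [107,113): 6 bp
  [113,125): 12 bp
  [125,133): 8 bp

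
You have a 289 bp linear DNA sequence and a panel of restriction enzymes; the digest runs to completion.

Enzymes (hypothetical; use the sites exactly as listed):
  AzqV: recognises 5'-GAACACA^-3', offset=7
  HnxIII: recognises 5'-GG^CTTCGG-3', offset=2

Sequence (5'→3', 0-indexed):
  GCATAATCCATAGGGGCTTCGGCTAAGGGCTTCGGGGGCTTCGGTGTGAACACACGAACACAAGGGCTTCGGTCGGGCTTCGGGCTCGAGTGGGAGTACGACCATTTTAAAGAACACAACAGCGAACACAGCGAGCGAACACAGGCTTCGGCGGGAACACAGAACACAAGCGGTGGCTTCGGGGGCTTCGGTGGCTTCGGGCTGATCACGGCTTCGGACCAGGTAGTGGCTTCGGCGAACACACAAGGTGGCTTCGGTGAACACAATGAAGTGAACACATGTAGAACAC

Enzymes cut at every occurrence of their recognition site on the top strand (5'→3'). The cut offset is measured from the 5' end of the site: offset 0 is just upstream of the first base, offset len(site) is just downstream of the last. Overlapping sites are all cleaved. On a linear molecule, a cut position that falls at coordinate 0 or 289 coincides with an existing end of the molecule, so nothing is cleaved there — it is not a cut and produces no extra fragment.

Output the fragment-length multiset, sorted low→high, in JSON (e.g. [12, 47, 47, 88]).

Site scan:
  AzqV GAACACA/7: at [47, 55, 111, 123, 136, 154, 161, 236, 258, 272] ⇒ [54, 62, 118, 130, 143, 161, 168, 243, 265, 279]
  HnxIII GGCTTCGG/2: at [14, 27, 36, 64, 75, 143, 174, 183, 192, 209, 227, 249] ⇒ [16, 29, 38, 66, 77, 145, 176, 185, 194, 211, 229, 251]

Pooled cuts: [16, 29, 38, 54, 62, 66, 77, 118, 130, 143, 145, 161, 168, 176, 185, 194, 211, 229, 243, 251, 265, 279]

Fragment lengths:
  [0,16): 16 bp
  [16,29): 13 bp
  [29,38): 9 bp
  [38,54): 16 bp
  [54,62): 8 bp
  [62,66): 4 bp
  [66,77): 11 bp
  [77,118): 41 bp
  [118,130): 12 bp
  [130,143): 13 bp
  [143,145): 2 bp
  [145,161): 16 bp
  [161,168): 7 bp
  [168,176): 8 bp
  [176,185): 9 bp
  [185,194): 9 bp
  [194,211): 17 bp
  [211,229): 18 bp
  [229,243): 14 bp
  [243,251): 8 bp
  [251,265): 14 bp
  [265,279): 14 bp
  [279,289): 10 bp

[2,4,7,8,8,8,9,9,9,10,11,12,13,13,14,14,14,16,16,16,17,18,41]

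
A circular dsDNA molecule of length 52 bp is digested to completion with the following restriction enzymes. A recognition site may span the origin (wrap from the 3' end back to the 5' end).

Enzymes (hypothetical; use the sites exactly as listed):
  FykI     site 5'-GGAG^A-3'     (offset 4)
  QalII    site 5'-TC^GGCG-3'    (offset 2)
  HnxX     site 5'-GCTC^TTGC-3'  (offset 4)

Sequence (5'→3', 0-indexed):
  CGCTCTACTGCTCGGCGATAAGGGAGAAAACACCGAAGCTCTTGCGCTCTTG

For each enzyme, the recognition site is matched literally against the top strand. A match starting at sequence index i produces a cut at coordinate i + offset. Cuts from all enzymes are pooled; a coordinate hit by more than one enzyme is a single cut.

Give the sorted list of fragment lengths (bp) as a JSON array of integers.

[8,13,15,16]

Site scan:
  FykI (GGAGA, off=4): starts [22] → cuts [26]
  QalII (TCGGCG, off=2): starts [11] → cuts [13]
  HnxX (GCTCTTGC, off=4): starts [37, 45] → cuts [41, 49]

All cut coordinates (distinct, sorted): [13, 26, 41, 49]

Fragments:
  13→26: 13 bp
  26→41: 15 bp
  41→49: 8 bp
  49→13 (wrap): 52-49+13 = 16 bp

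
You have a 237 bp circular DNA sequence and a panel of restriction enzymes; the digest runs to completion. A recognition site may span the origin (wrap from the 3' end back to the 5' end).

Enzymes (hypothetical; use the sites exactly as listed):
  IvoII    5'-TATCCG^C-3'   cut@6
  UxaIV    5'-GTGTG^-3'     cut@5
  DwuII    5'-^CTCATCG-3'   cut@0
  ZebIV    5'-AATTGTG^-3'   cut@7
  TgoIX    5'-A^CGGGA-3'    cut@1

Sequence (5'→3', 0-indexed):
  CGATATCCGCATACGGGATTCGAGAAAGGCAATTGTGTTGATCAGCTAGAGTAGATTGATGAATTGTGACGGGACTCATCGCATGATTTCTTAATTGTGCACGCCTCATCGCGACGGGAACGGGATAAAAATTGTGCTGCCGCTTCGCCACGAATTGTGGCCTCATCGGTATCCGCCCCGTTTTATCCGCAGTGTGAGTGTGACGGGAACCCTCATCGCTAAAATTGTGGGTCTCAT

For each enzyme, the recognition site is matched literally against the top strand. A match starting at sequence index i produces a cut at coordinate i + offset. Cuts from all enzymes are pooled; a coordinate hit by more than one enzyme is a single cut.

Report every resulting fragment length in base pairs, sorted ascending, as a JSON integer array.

[1,1,2,3,4,5,5,6,6,7,8,10,14,14,14,16,18,23,24,25,31]

Site scan:
  IvoII TATCCGC/6: at [3, 169, 183] ⇒ [9, 175, 189]
  UxaIV GTGTG/5: at [191, 197] ⇒ [196, 202]
  DwuII CTCATCG/0: at [74, 104, 161, 211, 232] ⇒ [74, 104, 161, 211, 232]
  ZebIV AATTGTG/7: at [30, 61, 92, 129, 152, 222] ⇒ [37, 68, 99, 136, 159, 229]
  TgoIX ACGGGA/1: at [12, 68, 113, 119, 202] ⇒ [13, 69, 114, 120, 203]

Pooled cuts: [9, 13, 37, 68, 69, 74, 99, 104, 114, 120, 136, 159, 161, 175, 189, 196, 202, 203, 211, 229, 232]

Fragments:
  9→13: 4 bp
  13→37: 24 bp
  37→68: 31 bp
  68→69: 1 bp
  69→74: 5 bp
  74→99: 25 bp
  99→104: 5 bp
  104→114: 10 bp
  114→120: 6 bp
  120→136: 16 bp
  136→159: 23 bp
  159→161: 2 bp
  161→175: 14 bp
  175→189: 14 bp
  189→196: 7 bp
  196→202: 6 bp
  202→203: 1 bp
  203→211: 8 bp
  211→229: 18 bp
  229→232: 3 bp
  232→9 (wrap): 237-232+9 = 14 bp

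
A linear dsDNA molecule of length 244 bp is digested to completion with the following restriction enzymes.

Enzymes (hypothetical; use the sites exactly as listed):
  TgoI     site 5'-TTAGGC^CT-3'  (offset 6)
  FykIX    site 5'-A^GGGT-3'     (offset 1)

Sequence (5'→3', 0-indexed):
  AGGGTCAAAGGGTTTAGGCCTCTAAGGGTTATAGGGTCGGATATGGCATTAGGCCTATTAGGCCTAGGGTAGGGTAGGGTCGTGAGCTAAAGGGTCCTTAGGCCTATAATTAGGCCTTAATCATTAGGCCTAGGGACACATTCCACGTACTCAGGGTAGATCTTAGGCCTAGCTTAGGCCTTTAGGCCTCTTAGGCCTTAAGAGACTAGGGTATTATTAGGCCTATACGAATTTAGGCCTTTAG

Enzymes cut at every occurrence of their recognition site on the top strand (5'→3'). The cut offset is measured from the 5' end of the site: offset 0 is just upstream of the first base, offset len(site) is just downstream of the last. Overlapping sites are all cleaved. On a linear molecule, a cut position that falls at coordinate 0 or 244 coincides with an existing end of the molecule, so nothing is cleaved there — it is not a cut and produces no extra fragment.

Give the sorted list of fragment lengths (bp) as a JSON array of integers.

[1,3,5,5,6,6,8,8,8,9,9,10,11,12,12,12,14,14,15,15,16,21,24]

Scan for sites:
  TgoI TTAGGCCT/6: at [13, 48, 57, 97, 109, 123, 162, 173, 181, 190, 216, 232] ⇒ [19, 54, 63, 103, 115, 129, 168, 179, 187, 196, 222, 238]
  FykIX AGGGT/1: at [0, 8, 24, 32, 65, 70, 75, 90, 152, 207] ⇒ [1, 9, 25, 33, 66, 71, 76, 91, 153, 208]

Pooled cuts: [1, 9, 19, 25, 33, 54, 63, 66, 71, 76, 91, 103, 115, 129, 153, 168, 179, 187, 196, 208, 222, 238]

Fragments:
  [0,1): 1 bp
  [1,9): 8 bp
  [9,19): 10 bp
  [19,25): 6 bp
  [25,33): 8 bp
  [33,54): 21 bp
  [54,63): 9 bp
  [63,66): 3 bp
  [66,71): 5 bp
  [71,76): 5 bp
  [76,91): 15 bp
  [91,103): 12 bp
  [103,115): 12 bp
  [115,129): 14 bp
  [129,153): 24 bp
  [153,168): 15 bp
  [168,179): 11 bp
  [179,187): 8 bp
  [187,196): 9 bp
  [196,208): 12 bp
  [208,222): 14 bp
  [222,238): 16 bp
  [238,244): 6 bp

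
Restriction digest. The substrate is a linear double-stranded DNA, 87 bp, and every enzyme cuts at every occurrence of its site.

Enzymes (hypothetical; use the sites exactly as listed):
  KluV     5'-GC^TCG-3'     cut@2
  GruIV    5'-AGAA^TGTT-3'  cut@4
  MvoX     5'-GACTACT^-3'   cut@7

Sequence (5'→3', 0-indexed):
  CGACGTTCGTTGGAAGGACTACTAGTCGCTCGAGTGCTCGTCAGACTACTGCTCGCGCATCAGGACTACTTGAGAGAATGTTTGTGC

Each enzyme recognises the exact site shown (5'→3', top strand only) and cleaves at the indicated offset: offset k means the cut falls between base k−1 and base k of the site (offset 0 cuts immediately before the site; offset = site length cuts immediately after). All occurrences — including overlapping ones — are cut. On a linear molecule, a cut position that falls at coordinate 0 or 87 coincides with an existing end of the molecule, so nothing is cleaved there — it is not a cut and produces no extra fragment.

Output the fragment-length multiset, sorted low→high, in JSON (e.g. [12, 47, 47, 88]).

[2,6,8,8,9,13,18,23]

Scan for sites:
  KluV (GCTCG, off=2): starts [27, 35, 50] → cuts [29, 37, 52]
  GruIV (AGAATGTT, off=4): starts [74] → cuts [78]
  MvoX (GACTACT, off=7): starts [16, 43, 63] → cuts [23, 50, 70]

Pooled cuts: [23, 29, 37, 50, 52, 70, 78]

Fragment lengths:
  [0,23): 23 bp
  [23,29): 6 bp
  [29,37): 8 bp
  [37,50): 13 bp
  [50,52): 2 bp
  [52,70): 18 bp
  [70,78): 8 bp
  [78,87): 9 bp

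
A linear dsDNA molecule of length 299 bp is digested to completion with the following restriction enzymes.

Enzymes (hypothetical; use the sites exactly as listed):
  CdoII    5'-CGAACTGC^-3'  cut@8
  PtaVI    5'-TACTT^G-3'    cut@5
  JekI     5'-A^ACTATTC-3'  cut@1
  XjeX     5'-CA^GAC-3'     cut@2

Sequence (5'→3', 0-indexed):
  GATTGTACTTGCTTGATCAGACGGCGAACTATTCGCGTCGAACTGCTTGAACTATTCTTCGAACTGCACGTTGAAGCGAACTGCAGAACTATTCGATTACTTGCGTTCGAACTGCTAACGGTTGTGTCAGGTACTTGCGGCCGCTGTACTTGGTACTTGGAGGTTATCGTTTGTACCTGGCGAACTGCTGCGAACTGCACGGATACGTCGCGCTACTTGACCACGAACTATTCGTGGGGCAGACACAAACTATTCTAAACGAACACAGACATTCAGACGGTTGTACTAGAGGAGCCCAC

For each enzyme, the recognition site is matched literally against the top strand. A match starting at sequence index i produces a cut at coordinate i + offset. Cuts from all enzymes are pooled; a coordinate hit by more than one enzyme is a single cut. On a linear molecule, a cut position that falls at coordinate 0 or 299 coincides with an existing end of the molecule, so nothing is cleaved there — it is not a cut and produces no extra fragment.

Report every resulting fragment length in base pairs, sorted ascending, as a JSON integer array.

Per-enzyme occurrences:
  CdoII CGAACTGC/8: at [38, 59, 76, 107, 180, 190] ⇒ [46, 67, 84, 115, 188, 198]
  PtaVI TACTTG/5: at [5, 97, 131, 146, 153, 213] ⇒ [10, 102, 136, 151, 158, 218]
  JekI AACTATTC/1: at [26, 49, 86, 225, 247] ⇒ [27, 50, 87, 226, 248]
  XjeX CAGAC/2: at [17, 239, 265, 273] ⇒ [19, 241, 267, 275]

All cut coordinates (distinct, sorted): [10, 19, 27, 46, 50, 67, 84, 87, 102, 115, 136, 151, 158, 188, 198, 218, 226, 241, 248, 267, 275]

Fragment lengths:
  [0,10): 10 bp
  [10,19): 9 bp
  [19,27): 8 bp
  [27,46): 19 bp
  [46,50): 4 bp
  [50,67): 17 bp
  [67,84): 17 bp
  [84,87): 3 bp
  [87,102): 15 bp
  [102,115): 13 bp
  [115,136): 21 bp
  [136,151): 15 bp
  [151,158): 7 bp
  [158,188): 30 bp
  [188,198): 10 bp
  [198,218): 20 bp
  [218,226): 8 bp
  [226,241): 15 bp
  [241,248): 7 bp
  [248,267): 19 bp
  [267,275): 8 bp
  [275,299): 24 bp

[3,4,7,7,8,8,8,9,10,10,13,15,15,15,17,17,19,19,20,21,24,30]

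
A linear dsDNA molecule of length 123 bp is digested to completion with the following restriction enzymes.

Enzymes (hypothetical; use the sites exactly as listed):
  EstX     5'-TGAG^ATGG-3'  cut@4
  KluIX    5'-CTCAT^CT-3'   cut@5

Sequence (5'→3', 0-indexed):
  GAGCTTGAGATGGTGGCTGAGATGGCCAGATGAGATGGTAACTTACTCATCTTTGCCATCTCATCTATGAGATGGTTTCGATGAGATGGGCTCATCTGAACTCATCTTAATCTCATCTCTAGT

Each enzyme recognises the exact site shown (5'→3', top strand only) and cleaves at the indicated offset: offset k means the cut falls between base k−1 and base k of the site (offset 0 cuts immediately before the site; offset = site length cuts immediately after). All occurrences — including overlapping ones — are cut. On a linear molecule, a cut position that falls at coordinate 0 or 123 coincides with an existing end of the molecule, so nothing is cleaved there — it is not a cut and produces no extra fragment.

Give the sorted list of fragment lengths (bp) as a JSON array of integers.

Scan for sites:
  EstX (TGAGATGG, off=4): starts [5, 17, 30, 67, 81] → cuts [9, 21, 34, 71, 85]
  KluIX (CTCATCT, off=5): starts [45, 59, 90, 100, 111] → cuts [50, 64, 95, 105, 116]

All cut coordinates (distinct, sorted): [9, 21, 34, 50, 64, 71, 85, 95, 105, 116]

Fragments:
  [0,9): 9 bp
  [9,21): 12 bp
  [21,34): 13 bp
  [34,50): 16 bp
  [50,64): 14 bp
  [64,71): 7 bp
  [71,85): 14 bp
  [85,95): 10 bp
  [95,105): 10 bp
  [105,116): 11 bp
  [116,123): 7 bp

[7,7,9,10,10,11,12,13,14,14,16]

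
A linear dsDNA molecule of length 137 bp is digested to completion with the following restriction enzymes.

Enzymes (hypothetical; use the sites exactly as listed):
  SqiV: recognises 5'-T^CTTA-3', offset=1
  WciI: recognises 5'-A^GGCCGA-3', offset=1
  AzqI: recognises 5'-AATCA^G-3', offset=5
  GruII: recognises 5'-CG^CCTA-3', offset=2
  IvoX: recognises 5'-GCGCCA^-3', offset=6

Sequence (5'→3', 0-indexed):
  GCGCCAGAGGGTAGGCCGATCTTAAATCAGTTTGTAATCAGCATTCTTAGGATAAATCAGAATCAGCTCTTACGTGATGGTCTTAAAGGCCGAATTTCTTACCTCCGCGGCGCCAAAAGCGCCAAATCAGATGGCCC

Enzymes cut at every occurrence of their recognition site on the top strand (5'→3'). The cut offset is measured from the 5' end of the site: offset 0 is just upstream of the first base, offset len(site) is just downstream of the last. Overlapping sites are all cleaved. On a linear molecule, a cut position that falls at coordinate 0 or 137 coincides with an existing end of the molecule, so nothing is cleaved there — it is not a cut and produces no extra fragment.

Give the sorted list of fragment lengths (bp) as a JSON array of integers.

Scan for sites:
  SqiV (TCTTA, off=1): starts [19, 44, 67, 80, 96] → cuts [20, 45, 68, 81, 97]
  WciI (AGGCCGA, off=1): starts [12, 86] → cuts [13, 87]
  AzqI (AATCAG, off=5): starts [24, 35, 54, 60, 124] → cuts [29, 40, 59, 65, 129]
  GruII (CGCCTA, off=2): no sites
  IvoX (GCGCCA, off=6): starts [0, 109, 118] → cuts [6, 115, 124]

All cut coordinates (distinct, sorted): [6, 13, 20, 29, 40, 45, 59, 65, 68, 81, 87, 97, 115, 124, 129]

Fragments:
  [0,6): 6 bp
  [6,13): 7 bp
  [13,20): 7 bp
  [20,29): 9 bp
  [29,40): 11 bp
  [40,45): 5 bp
  [45,59): 14 bp
  [59,65): 6 bp
  [65,68): 3 bp
  [68,81): 13 bp
  [81,87): 6 bp
  [87,97): 10 bp
  [97,115): 18 bp
  [115,124): 9 bp
  [124,129): 5 bp
  [129,137): 8 bp

[3,5,5,6,6,6,7,7,8,9,9,10,11,13,14,18]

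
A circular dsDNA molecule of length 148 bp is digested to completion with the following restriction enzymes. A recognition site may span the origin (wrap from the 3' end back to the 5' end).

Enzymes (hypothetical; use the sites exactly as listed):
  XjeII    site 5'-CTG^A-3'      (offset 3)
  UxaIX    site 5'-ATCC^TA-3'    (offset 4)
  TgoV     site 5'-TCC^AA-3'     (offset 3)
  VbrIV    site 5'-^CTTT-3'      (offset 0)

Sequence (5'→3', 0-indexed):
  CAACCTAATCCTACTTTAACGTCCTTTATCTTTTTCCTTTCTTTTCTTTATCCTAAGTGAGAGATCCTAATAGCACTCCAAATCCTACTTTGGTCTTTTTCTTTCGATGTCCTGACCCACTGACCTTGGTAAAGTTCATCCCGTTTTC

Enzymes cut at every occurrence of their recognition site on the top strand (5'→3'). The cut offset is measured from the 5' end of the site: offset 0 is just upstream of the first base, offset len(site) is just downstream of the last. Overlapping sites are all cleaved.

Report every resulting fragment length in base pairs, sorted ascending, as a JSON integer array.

Site scan:
  XjeII (CTGA, off=3): starts [111, 119] → cuts [114, 122]
  UxaIX (ATCCTA, off=4): starts [7, 49, 63, 81] → cuts [11, 53, 67, 85]
  TgoV (TCCAA, off=3): starts [76, 146] → cuts [1, 79]
  VbrIV (CTTT, off=0): starts [13, 23, 29, 36, 40, 45, 87, 94, 100] → cuts [13, 23, 29, 36, 40, 45, 87, 94, 100]

Pooled cuts: [1, 11, 13, 23, 29, 36, 40, 45, 53, 67, 79, 85, 87, 94, 100, 114, 122]

Fragments:
  1→11: 10 bp
  11→13: 2 bp
  13→23: 10 bp
  23→29: 6 bp
  29→36: 7 bp
  36→40: 4 bp
  40→45: 5 bp
  45→53: 8 bp
  53→67: 14 bp
  67→79: 12 bp
  79→85: 6 bp
  85→87: 2 bp
  87→94: 7 bp
  94→100: 6 bp
  100→114: 14 bp
  114→122: 8 bp
  122→1 (wrap): 148-122+1 = 27 bp

[2,2,4,5,6,6,6,7,7,8,8,10,10,12,14,14,27]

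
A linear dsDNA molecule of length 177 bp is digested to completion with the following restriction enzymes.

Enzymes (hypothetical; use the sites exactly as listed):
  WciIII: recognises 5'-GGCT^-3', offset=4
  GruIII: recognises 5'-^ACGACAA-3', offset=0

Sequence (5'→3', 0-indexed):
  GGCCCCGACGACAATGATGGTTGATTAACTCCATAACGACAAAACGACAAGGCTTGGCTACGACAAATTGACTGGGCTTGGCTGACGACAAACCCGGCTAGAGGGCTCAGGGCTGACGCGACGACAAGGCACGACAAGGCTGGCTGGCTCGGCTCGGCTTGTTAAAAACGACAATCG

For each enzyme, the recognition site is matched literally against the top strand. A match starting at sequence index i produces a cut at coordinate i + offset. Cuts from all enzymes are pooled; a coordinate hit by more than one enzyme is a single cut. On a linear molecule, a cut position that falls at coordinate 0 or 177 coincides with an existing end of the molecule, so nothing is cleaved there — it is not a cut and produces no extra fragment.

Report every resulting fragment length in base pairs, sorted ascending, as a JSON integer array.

[1,4,4,5,5,5,5,6,7,7,8,8,8,10,10,11,11,15,19,28]

Scan for sites:
  WciIII (GGCT, off=4): starts [50, 55, 74, 79, 95, 103, 110, 137, 141, 145, 150, 155] → cuts [54, 59, 78, 83, 99, 107, 114, 141, 145, 149, 154, 159]
  GruIII (ACGACAA, off=0): starts [7, 35, 43, 59, 84, 120, 130, 167] → cuts [7, 35, 43, 59, 84, 120, 130, 167]

Pooled cuts: [7, 35, 43, 54, 59, 78, 83, 84, 99, 107, 114, 120, 130, 141, 145, 149, 154, 159, 167]

Fragments:
  [0,7): 7 bp
  [7,35): 28 bp
  [35,43): 8 bp
  [43,54): 11 bp
  [54,59): 5 bp
  [59,78): 19 bp
  [78,83): 5 bp
  [83,84): 1 bp
  [84,99): 15 bp
  [99,107): 8 bp
  [107,114): 7 bp
  [114,120): 6 bp
  [120,130): 10 bp
  [130,141): 11 bp
  [141,145): 4 bp
  [145,149): 4 bp
  [149,154): 5 bp
  [154,159): 5 bp
  [159,167): 8 bp
  [167,177): 10 bp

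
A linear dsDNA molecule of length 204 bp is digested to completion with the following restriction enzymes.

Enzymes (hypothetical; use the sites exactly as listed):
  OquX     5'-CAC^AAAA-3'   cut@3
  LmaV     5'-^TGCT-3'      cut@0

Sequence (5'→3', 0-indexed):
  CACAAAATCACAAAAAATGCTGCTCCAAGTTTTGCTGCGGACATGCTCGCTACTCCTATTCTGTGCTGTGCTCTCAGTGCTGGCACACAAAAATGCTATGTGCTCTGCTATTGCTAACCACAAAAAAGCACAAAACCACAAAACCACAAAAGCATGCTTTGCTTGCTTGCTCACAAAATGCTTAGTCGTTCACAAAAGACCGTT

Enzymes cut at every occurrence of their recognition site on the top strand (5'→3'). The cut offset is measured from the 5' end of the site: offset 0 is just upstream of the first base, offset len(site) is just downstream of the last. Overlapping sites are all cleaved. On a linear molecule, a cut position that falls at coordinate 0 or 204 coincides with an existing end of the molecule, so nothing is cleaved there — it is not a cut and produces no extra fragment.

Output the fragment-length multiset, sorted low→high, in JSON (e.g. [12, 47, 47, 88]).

[3,3,4,4,4,5,5,5,5,6,6,7,7,7,8,8,8,9,10,10,11,11,11,12,15,20]

Scan for sites:
  OquX CACAAAA/3: at [0, 8, 85, 118, 128, 136, 144, 171, 190] ⇒ [3, 11, 88, 121, 131, 139, 147, 174, 193]
  LmaV TGCT/0: at [17, 20, 32, 43, 63, 68, 77, 93, 100, 105, 111, 154, 159, 163, 167, 178] ⇒ [17, 20, 32, 43, 63, 68, 77, 93, 100, 105, 111, 154, 159, 163, 167, 178]

All cut coordinates (distinct, sorted): [3, 11, 17, 20, 32, 43, 63, 68, 77, 88, 93, 100, 105, 111, 121, 131, 139, 147, 154, 159, 163, 167, 174, 178, 193]

Fragment lengths:
  [0,3): 3 bp
  [3,11): 8 bp
  [11,17): 6 bp
  [17,20): 3 bp
  [20,32): 12 bp
  [32,43): 11 bp
  [43,63): 20 bp
  [63,68): 5 bp
  [68,77): 9 bp
  [77,88): 11 bp
  [88,93): 5 bp
  [93,100): 7 bp
  [100,105): 5 bp
  [105,111): 6 bp
  [111,121): 10 bp
  [121,131): 10 bp
  [131,139): 8 bp
  [139,147): 8 bp
  [147,154): 7 bp
  [154,159): 5 bp
  [159,163): 4 bp
  [163,167): 4 bp
  [167,174): 7 bp
  [174,178): 4 bp
  [178,193): 15 bp
  [193,204): 11 bp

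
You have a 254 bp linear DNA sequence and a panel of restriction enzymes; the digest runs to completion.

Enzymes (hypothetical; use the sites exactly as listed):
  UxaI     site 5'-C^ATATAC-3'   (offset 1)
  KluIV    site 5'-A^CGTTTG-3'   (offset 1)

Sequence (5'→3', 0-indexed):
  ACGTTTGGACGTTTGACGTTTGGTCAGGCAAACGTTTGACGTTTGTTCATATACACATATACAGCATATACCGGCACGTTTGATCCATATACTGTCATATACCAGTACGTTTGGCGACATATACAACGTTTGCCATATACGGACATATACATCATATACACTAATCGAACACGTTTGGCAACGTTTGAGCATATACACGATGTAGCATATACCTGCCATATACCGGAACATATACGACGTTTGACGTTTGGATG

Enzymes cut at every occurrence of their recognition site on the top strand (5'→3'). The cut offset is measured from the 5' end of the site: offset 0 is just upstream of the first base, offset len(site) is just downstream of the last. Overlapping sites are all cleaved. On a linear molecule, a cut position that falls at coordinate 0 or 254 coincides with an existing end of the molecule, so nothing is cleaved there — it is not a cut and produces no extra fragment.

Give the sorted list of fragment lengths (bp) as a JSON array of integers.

[1,7,7,7,8,8,8,8,8,9,9,9,9,10,10,10,10,10,11,11,11,11,12,16,16,18]

Scan for sites:
  UxaI (CATATAC, off=1): starts [47, 55, 64, 85, 95, 117, 133, 143, 152, 189, 205, 216, 228] → cuts [48, 56, 65, 86, 96, 118, 134, 144, 153, 190, 206, 217, 229]
  KluIV (ACGTTTG, off=1): starts [0, 8, 15, 31, 38, 75, 106, 125, 170, 180, 236, 243] → cuts [1, 9, 16, 32, 39, 76, 107, 126, 171, 181, 237, 244]

All cut coordinates (distinct, sorted): [1, 9, 16, 32, 39, 48, 56, 65, 76, 86, 96, 107, 118, 126, 134, 144, 153, 171, 181, 190, 206, 217, 229, 237, 244]

Fragment lengths:
  [0,1): 1 bp
  [1,9): 8 bp
  [9,16): 7 bp
  [16,32): 16 bp
  [32,39): 7 bp
  [39,48): 9 bp
  [48,56): 8 bp
  [56,65): 9 bp
  [65,76): 11 bp
  [76,86): 10 bp
  [86,96): 10 bp
  [96,107): 11 bp
  [107,118): 11 bp
  [118,126): 8 bp
  [126,134): 8 bp
  [134,144): 10 bp
  [144,153): 9 bp
  [153,171): 18 bp
  [171,181): 10 bp
  [181,190): 9 bp
  [190,206): 16 bp
  [206,217): 11 bp
  [217,229): 12 bp
  [229,237): 8 bp
  [237,244): 7 bp
  [244,254): 10 bp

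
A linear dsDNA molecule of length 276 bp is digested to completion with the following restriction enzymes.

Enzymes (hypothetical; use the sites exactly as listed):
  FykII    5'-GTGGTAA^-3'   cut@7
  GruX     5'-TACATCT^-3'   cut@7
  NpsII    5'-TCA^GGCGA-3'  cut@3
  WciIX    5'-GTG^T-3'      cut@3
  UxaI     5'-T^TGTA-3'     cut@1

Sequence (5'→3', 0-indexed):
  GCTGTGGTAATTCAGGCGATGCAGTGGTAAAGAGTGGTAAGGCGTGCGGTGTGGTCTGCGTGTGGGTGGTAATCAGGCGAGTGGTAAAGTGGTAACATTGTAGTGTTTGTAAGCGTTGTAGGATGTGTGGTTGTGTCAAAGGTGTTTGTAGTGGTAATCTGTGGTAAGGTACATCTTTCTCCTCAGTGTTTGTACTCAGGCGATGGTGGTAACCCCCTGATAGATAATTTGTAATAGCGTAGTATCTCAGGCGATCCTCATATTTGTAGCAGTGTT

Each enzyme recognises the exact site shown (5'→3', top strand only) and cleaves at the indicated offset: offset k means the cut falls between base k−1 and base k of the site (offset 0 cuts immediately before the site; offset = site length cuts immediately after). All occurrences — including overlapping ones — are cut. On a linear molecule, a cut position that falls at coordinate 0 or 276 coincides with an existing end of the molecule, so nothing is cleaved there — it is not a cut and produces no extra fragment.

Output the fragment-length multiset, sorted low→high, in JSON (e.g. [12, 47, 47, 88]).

Scan for sites:
  FykII GTGGTAA/7: at [3, 23, 33, 65, 80, 88, 150, 160, 205] ⇒ [10, 30, 40, 72, 87, 95, 157, 167, 212]
  GruX TACATCT/7: at [169] ⇒ [176]
  NpsII TCAGGCGA/3: at [11, 72, 195, 246] ⇒ [14, 75, 198, 249]
  WciIX GTGT/3: at [48, 59, 102, 124, 132, 141, 185, 271] ⇒ [51, 62, 105, 127, 135, 144, 188, 274]
  UxaI TTGTA/1: at [97, 106, 115, 145, 189, 228, 263] ⇒ [98, 107, 116, 146, 190, 229, 264]

All cut coordinates (distinct, sorted): [10, 14, 30, 40, 51, 62, 72, 75, 87, 95, 98, 105, 107, 116, 127, 135, 144, 146, 157, 167, 176, 188, 190, 198, 212, 229, 249, 264, 274]

Fragments:
  [0,10): 10 bp
  [10,14): 4 bp
  [14,30): 16 bp
  [30,40): 10 bp
  [40,51): 11 bp
  [51,62): 11 bp
  [62,72): 10 bp
  [72,75): 3 bp
  [75,87): 12 bp
  [87,95): 8 bp
  [95,98): 3 bp
  [98,105): 7 bp
  [105,107): 2 bp
  [107,116): 9 bp
  [116,127): 11 bp
  [127,135): 8 bp
  [135,144): 9 bp
  [144,146): 2 bp
  [146,157): 11 bp
  [157,167): 10 bp
  [167,176): 9 bp
  [176,188): 12 bp
  [188,190): 2 bp
  [190,198): 8 bp
  [198,212): 14 bp
  [212,229): 17 bp
  [229,249): 20 bp
  [249,264): 15 bp
  [264,274): 10 bp
  [274,276): 2 bp

[2,2,2,2,3,3,4,7,8,8,8,9,9,9,10,10,10,10,10,11,11,11,11,12,12,14,15,16,17,20]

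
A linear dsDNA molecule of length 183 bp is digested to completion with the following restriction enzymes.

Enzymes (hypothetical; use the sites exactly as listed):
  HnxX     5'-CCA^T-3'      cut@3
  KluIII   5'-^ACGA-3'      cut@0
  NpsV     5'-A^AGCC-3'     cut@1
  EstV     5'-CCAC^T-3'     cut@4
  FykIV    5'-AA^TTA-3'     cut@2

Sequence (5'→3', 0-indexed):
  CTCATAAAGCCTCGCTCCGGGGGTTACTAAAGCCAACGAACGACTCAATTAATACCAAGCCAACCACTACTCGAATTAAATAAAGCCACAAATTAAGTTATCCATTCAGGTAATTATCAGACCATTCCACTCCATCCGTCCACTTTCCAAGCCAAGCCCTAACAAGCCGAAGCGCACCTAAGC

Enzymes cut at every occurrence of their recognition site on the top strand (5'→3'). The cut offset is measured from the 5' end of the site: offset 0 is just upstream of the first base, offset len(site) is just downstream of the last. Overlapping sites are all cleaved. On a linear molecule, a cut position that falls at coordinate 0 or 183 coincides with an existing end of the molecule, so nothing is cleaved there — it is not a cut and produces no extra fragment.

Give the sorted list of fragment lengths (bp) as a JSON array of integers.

Scan for sites:
  HnxX CCAT/3: at [101, 121, 131] ⇒ [104, 124, 134]
  KluIII ACGA/0: at [35, 39] ⇒ [35, 39]
  NpsV AAGCC/1: at [6, 29, 56, 82, 148, 153, 163] ⇒ [7, 30, 57, 83, 149, 154, 164]
  EstV CCACT/4: at [63, 126, 139] ⇒ [67, 130, 143]
  FykIV AATTA/2: at [46, 73, 90, 111] ⇒ [48, 75, 92, 113]

Pooled cuts: [7, 30, 35, 39, 48, 57, 67, 75, 83, 92, 104, 113, 124, 130, 134, 143, 149, 154, 164]

Fragment lengths:
  [0,7): 7 bp
  [7,30): 23 bp
  [30,35): 5 bp
  [35,39): 4 bp
  [39,48): 9 bp
  [48,57): 9 bp
  [57,67): 10 bp
  [67,75): 8 bp
  [75,83): 8 bp
  [83,92): 9 bp
  [92,104): 12 bp
  [104,113): 9 bp
  [113,124): 11 bp
  [124,130): 6 bp
  [130,134): 4 bp
  [134,143): 9 bp
  [143,149): 6 bp
  [149,154): 5 bp
  [154,164): 10 bp
  [164,183): 19 bp

[4,4,5,5,6,6,7,8,8,9,9,9,9,9,10,10,11,12,19,23]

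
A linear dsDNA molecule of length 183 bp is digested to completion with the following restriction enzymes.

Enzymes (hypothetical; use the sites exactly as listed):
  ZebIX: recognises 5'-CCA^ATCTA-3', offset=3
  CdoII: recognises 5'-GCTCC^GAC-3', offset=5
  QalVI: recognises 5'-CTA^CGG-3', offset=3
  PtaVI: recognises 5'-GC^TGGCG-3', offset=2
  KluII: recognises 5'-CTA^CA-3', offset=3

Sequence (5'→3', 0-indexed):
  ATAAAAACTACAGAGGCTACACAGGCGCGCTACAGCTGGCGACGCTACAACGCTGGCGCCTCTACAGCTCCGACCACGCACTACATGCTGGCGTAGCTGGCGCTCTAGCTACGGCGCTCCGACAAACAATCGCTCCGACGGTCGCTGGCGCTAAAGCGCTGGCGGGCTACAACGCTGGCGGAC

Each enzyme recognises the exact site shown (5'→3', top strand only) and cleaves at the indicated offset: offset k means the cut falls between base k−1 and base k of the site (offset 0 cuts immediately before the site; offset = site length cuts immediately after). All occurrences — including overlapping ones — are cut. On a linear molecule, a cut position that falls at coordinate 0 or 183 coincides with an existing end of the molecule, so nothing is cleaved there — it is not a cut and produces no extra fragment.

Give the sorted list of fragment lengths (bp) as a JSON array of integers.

Scan for sites:
  ZebIX (CCAATCTA, off=3): no sites
  CdoII (GCTCCGAC, off=5): starts [66, 115, 131] → cuts [71, 120, 136]
  QalVI (CTACGG, off=3): starts [108] → cuts [111]
  PtaVI (GCTGGCG, off=2): starts [34, 51, 86, 95, 143, 157, 173] → cuts [36, 53, 88, 97, 145, 159, 175]
  KluII (CTACA, off=3): starts [7, 16, 29, 44, 61, 80, 166] → cuts [10, 19, 32, 47, 64, 83, 169]

Pooled cuts: [10, 19, 32, 36, 47, 53, 64, 71, 83, 88, 97, 111, 120, 136, 145, 159, 169, 175]

Fragments:
  [0,10): 10 bp
  [10,19): 9 bp
  [19,32): 13 bp
  [32,36): 4 bp
  [36,47): 11 bp
  [47,53): 6 bp
  [53,64): 11 bp
  [64,71): 7 bp
  [71,83): 12 bp
  [83,88): 5 bp
  [88,97): 9 bp
  [97,111): 14 bp
  [111,120): 9 bp
  [120,136): 16 bp
  [136,145): 9 bp
  [145,159): 14 bp
  [159,169): 10 bp
  [169,175): 6 bp
  [175,183): 8 bp

[4,5,6,6,7,8,9,9,9,9,10,10,11,11,12,13,14,14,16]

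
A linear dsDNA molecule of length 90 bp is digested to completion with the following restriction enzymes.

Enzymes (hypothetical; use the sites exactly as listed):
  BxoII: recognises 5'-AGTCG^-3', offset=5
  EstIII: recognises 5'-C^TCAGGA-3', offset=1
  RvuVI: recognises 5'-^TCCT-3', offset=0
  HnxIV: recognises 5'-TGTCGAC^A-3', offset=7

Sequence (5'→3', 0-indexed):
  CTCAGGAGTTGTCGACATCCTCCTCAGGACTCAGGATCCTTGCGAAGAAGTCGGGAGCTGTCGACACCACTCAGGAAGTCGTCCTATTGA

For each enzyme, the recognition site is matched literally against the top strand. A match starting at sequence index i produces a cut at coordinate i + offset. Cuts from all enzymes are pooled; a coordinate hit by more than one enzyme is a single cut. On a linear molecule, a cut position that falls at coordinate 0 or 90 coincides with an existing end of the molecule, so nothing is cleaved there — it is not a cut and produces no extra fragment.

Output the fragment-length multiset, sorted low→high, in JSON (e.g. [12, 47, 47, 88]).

Site scan:
  BxoII AGTCG/5: at [48, 76] ⇒ [53, 81]
  EstIII CTCAGGA/1: at [0, 22, 29, 69] ⇒ [1, 23, 30, 70]
  RvuVI TCCT/0: at [17, 20, 36, 81] ⇒ [17, 20, 36, 81]
  HnxIV TGTCGACA/7: at [9, 58] ⇒ [16, 65]

Pooled cuts: [1, 16, 17, 20, 23, 30, 36, 53, 65, 70, 81]

Fragments:
  [0,1): 1 bp
  [1,16): 15 bp
  [16,17): 1 bp
  [17,20): 3 bp
  [20,23): 3 bp
  [23,30): 7 bp
  [30,36): 6 bp
  [36,53): 17 bp
  [53,65): 12 bp
  [65,70): 5 bp
  [70,81): 11 bp
  [81,90): 9 bp

[1,1,3,3,5,6,7,9,11,12,15,17]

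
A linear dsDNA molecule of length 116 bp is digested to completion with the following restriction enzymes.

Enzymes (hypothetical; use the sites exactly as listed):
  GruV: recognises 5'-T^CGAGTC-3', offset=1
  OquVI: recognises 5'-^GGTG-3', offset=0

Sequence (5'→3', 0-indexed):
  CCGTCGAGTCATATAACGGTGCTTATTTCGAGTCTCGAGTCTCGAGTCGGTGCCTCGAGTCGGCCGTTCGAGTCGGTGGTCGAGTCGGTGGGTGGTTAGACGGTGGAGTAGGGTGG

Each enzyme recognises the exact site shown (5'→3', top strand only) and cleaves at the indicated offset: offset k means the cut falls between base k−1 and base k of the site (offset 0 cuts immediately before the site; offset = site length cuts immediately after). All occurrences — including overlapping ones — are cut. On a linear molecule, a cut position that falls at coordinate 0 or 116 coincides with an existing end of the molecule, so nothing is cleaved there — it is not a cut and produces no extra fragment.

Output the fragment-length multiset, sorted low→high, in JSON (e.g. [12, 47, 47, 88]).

Site scan:
  GruV TCGAGTC/1: at [3, 27, 34, 41, 54, 67, 79] ⇒ [4, 28, 35, 42, 55, 68, 80]
  OquVI GGTG/0: at [17, 48, 74, 86, 90, 101, 111] ⇒ [17, 48, 74, 86, 90, 101, 111]

All cut coordinates (distinct, sorted): [4, 17, 28, 35, 42, 48, 55, 68, 74, 80, 86, 90, 101, 111]

Fragment lengths:
  [0,4): 4 bp
  [4,17): 13 bp
  [17,28): 11 bp
  [28,35): 7 bp
  [35,42): 7 bp
  [42,48): 6 bp
  [48,55): 7 bp
  [55,68): 13 bp
  [68,74): 6 bp
  [74,80): 6 bp
  [80,86): 6 bp
  [86,90): 4 bp
  [90,101): 11 bp
  [101,111): 10 bp
  [111,116): 5 bp

[4,4,5,6,6,6,6,7,7,7,10,11,11,13,13]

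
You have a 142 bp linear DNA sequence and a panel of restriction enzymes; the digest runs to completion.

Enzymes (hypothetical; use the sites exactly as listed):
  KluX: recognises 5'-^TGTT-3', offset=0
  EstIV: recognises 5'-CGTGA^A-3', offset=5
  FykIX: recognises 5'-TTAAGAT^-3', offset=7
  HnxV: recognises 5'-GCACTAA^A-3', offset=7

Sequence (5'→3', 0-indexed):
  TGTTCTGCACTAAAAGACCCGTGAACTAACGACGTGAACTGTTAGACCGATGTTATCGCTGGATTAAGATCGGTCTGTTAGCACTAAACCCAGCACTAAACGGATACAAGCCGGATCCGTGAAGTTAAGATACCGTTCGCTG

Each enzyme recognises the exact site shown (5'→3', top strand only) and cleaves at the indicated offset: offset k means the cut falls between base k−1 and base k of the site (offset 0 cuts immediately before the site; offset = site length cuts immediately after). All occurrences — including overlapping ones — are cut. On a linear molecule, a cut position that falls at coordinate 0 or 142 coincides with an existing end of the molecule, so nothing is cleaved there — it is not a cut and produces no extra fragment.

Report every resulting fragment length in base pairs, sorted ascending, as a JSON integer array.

Per-enzyme occurrences:
  KluX (TGTT, off=0): starts [0, 39, 50, 75] → cuts [39, 50, 75] (position 0 is a terminus of the linear molecule — no cut)
  EstIV (CGTGAA, off=5): starts [19, 32, 117] → cuts [24, 37, 122]
  FykIX (TTAAGAT, off=7): starts [63, 124] → cuts [70, 131]
  HnxV (GCACTAAA, off=7): starts [6, 80, 92] → cuts [13, 87, 99]

All cut coordinates (distinct, sorted): [13, 24, 37, 39, 50, 70, 75, 87, 99, 122, 131]

Fragment lengths:
  [0,13): 13 bp
  [13,24): 11 bp
  [24,37): 13 bp
  [37,39): 2 bp
  [39,50): 11 bp
  [50,70): 20 bp
  [70,75): 5 bp
  [75,87): 12 bp
  [87,99): 12 bp
  [99,122): 23 bp
  [122,131): 9 bp
  [131,142): 11 bp

[2,5,9,11,11,11,12,12,13,13,20,23]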